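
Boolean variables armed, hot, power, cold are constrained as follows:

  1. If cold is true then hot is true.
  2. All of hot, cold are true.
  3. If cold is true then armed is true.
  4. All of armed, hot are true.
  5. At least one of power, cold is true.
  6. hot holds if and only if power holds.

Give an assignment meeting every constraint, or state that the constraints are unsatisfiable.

armed: True; hot: True; power: True; cold: True

  (1) cold=T ⇒ hot: T ✓
  (2) {hot, cold}: all 2 true ✓
  (3) cold=T ⇒ armed: T ✓
  (4) {armed, hot}: all 2 true ✓
  (5) {power, cold}: 2 true — at least one ✓
  (6) hot=T, power=T — same ✓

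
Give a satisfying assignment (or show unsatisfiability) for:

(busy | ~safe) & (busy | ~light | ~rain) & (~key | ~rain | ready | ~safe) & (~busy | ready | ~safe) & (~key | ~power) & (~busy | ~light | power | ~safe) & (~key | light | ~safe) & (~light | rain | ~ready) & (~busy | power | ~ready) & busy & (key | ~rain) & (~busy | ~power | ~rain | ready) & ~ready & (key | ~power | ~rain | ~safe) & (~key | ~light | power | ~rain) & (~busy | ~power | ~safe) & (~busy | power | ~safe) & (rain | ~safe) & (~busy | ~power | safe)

key: False, power: False, busy: True, ready: False, safe: False, rain: False, light: True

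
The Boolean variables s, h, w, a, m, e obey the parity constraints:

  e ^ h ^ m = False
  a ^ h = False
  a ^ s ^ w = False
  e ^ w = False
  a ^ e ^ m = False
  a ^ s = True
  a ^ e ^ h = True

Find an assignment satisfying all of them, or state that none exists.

s=F; h=T; w=T; a=T; m=F; e=T

e ^ h ^ m = T ^ T ^ F = False ✓
a ^ h = T ^ T = False ✓
a ^ s ^ w = T ^ F ^ T = False ✓
e ^ w = T ^ T = False ✓
a ^ e ^ m = T ^ T ^ F = False ✓
a ^ s = T ^ F = True ✓
a ^ e ^ h = T ^ T ^ T = True ✓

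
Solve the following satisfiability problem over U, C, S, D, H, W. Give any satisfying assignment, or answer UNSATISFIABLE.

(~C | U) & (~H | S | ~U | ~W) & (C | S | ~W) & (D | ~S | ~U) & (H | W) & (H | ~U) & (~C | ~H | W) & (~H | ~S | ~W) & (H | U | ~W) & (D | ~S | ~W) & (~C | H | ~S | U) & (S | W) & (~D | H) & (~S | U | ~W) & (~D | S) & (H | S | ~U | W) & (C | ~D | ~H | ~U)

U: False, C: False, S: True, D: False, H: True, W: False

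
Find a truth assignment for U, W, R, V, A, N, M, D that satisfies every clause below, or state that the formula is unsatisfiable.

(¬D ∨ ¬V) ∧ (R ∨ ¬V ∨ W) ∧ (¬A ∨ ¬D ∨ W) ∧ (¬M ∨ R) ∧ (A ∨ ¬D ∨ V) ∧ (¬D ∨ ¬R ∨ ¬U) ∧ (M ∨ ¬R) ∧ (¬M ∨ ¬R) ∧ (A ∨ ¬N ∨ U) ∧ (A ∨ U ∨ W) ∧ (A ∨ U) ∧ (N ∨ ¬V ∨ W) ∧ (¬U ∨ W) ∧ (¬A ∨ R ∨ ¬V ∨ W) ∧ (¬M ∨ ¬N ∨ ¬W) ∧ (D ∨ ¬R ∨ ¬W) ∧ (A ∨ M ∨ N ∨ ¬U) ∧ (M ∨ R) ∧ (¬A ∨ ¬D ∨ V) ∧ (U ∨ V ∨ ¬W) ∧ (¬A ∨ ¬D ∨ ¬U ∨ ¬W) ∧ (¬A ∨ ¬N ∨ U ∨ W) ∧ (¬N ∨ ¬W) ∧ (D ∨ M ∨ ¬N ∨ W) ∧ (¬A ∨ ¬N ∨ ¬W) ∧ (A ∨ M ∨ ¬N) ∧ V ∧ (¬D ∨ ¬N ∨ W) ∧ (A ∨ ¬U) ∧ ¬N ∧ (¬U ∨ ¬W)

Unsatisfiable

Case R = True:
  (M ∨ ¬R) forces M = True.
  Clause (¬M ∨ ¬R) is falsified — contradiction.
Case R = False:
  (¬M ∨ R) forces M = False.
  Clause (M ∨ R) is falsified — contradiction.
Both cases fail, so the formula is unsatisfiable.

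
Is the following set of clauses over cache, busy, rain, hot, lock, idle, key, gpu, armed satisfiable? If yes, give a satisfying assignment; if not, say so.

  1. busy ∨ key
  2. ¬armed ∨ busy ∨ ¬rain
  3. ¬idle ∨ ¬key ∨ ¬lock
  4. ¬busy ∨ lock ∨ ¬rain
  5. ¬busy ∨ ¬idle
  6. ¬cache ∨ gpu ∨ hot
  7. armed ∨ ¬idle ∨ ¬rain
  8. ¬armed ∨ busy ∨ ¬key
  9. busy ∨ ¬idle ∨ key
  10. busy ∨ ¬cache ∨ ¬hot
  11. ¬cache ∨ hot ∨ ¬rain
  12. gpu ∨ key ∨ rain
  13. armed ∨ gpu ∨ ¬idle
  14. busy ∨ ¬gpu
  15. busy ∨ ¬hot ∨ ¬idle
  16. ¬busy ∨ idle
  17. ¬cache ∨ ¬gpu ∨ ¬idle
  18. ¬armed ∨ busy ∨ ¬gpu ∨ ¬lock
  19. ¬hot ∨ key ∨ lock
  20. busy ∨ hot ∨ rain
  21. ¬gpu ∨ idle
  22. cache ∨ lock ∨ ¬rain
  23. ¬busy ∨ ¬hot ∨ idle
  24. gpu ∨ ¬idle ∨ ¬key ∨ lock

Set cache = False.
Try busy = True:
  (¬busy ∨ ¬idle) forces idle = False.
  clause (¬busy ∨ idle) is falsified — backtrack.
So busy = False.
  then (busy ∨ key) forces key = True.
  then (¬armed ∨ busy ∨ ¬key) forces armed = False.
  then (busy ∨ ¬gpu) forces gpu = False.
  then (armed ∨ gpu ∨ ¬idle) forces idle = False.
Set rain = False.
  then (busy ∨ hot ∨ rain) forces hot = True.
Set lock = False.
All clauses satisfied.

cache = False, busy = False, rain = False, hot = True, lock = False, idle = False, key = True, gpu = False, armed = False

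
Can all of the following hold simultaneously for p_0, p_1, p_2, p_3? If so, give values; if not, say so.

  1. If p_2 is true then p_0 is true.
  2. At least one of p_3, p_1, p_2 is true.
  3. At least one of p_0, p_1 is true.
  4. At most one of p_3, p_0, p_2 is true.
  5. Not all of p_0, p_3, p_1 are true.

p_0 = False, p_1 = True, p_2 = False, p_3 = True

  (1) p_2=F ⇒ p_0: vacuous ✓
  (2) {p_3, p_1, p_2}: 2 true — at least one ✓
  (3) {p_0, p_1}: 1 true — at least one ✓
  (4) {p_3, p_0, p_2}: 1 true — at most one ✓
  (5) {p_0, p_3, p_1}: 2/3 true — not all ✓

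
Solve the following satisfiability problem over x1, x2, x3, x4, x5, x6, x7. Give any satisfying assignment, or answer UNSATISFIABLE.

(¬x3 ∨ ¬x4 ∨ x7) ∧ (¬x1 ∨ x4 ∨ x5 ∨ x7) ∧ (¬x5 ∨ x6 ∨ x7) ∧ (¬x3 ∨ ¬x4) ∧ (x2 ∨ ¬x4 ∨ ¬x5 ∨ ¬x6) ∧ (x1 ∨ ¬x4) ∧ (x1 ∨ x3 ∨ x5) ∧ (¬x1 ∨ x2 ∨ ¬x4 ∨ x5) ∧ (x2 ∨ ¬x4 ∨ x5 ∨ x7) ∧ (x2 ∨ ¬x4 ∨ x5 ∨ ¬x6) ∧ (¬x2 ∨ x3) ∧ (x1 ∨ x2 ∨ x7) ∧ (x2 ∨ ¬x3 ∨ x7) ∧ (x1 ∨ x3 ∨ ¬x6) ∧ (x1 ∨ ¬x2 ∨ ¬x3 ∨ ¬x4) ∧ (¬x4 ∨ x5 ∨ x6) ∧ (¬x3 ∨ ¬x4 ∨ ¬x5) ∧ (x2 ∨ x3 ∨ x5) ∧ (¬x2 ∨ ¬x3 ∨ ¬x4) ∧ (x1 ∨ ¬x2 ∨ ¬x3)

Set x1 = True.
Set x2 = False.
Set x3 = False.
  then (x2 ∨ x3 ∨ x5) forces x5 = True.
Set x4 = False.
Set x6 = True.
Set x7 = True.
All clauses satisfied.

x1 = True, x2 = False, x3 = False, x4 = False, x5 = True, x6 = True, x7 = True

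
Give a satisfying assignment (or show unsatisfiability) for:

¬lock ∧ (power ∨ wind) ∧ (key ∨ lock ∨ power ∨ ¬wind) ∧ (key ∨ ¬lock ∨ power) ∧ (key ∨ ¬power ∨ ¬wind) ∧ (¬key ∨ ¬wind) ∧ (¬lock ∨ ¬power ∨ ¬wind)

Unit clause (¬lock) forces lock = False.
Set key = True.
  then (¬key ∨ ¬wind) forces wind = False.
  then (power ∨ wind) forces power = True.
Check each clause:
  (¬lock): ¬lock holds.
  (power ∨ wind): power holds.
  (key ∨ lock ∨ power ∨ ¬wind): key holds.
  (key ∨ ¬lock ∨ power): key holds.
  (key ∨ ¬power ∨ ¬wind): key holds.
  (¬key ∨ ¬wind): ¬wind holds.
  (¬lock ∨ ¬power ∨ ¬wind): ¬lock holds.
All clauses satisfied.

key: True, power: True, lock: False, wind: False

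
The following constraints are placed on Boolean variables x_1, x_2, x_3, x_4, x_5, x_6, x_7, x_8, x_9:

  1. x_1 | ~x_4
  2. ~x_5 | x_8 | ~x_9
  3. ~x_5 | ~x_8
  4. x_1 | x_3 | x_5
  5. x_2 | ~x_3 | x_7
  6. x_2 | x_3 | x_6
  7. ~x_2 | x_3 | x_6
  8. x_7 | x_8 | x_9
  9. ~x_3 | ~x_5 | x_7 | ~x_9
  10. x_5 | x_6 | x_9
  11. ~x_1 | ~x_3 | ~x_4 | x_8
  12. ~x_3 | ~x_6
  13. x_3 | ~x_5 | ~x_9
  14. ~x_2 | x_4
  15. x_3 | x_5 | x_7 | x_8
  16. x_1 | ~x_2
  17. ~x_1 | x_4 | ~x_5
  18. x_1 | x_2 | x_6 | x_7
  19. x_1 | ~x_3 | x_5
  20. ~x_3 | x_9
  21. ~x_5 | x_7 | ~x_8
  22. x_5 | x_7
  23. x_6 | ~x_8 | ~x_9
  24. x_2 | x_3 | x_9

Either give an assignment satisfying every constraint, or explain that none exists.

Set x_1 = True.
Set x_2 = True.
  then (~x_2 | x_4) forces x_4 = True.
Try x_3 = True:
  (~x_1 | ~x_3 | ~x_4 | x_8) forces x_8 = True.
  (~x_5 | ~x_8) forces x_5 = False.
  (~x_3 | ~x_6) forces x_6 = False.
  (x_5 | x_6 | x_9) forces x_9 = True.
  clause (x_6 | ~x_8 | ~x_9) is falsified — backtrack.
So x_3 = False.
  then (~x_2 | x_3 | x_6) forces x_6 = True.
Set x_5 = False.
  then (x_5 | x_7) forces x_7 = True.
Set x_8 = True.
Set x_9 = False.
All clauses satisfied.

x_1 = True, x_2 = True, x_3 = False, x_4 = True, x_5 = False, x_6 = True, x_7 = True, x_8 = True, x_9 = False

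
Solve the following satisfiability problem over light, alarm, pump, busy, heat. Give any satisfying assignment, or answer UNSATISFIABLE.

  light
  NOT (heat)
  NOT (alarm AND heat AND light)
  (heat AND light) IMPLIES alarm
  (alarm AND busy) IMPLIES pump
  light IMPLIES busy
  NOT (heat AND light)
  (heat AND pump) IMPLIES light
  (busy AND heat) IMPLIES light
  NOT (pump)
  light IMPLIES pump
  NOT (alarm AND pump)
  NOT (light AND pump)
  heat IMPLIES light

No satisfying assignment exists.

Case pump = True:
  Clause (NOT pump) is falsified — contradiction.
Case pump = False:
  (light) forces light = True.
  Clause (NOT light OR pump) is falsified — contradiction.
Both cases fail, so the formula is unsatisfiable.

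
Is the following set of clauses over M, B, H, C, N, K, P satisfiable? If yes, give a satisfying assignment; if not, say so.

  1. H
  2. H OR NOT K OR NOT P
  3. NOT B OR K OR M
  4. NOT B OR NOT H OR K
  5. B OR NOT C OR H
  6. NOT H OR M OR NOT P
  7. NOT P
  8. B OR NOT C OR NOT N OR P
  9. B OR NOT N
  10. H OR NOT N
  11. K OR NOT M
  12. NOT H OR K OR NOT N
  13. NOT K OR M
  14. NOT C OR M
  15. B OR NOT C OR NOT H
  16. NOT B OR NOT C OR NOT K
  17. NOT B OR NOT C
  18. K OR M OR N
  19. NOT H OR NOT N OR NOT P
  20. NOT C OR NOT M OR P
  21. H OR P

M=T, B=T, H=T, C=F, N=T, K=T, P=F

Unit clause (H) forces H = True.
Unit clause (NOT P) forces P = False.
Set M = True.
  then (K OR NOT M) forces K = True.
  then (NOT C OR NOT M OR P) forces C = False.
Set B = True.
Set N = True.
All clauses satisfied.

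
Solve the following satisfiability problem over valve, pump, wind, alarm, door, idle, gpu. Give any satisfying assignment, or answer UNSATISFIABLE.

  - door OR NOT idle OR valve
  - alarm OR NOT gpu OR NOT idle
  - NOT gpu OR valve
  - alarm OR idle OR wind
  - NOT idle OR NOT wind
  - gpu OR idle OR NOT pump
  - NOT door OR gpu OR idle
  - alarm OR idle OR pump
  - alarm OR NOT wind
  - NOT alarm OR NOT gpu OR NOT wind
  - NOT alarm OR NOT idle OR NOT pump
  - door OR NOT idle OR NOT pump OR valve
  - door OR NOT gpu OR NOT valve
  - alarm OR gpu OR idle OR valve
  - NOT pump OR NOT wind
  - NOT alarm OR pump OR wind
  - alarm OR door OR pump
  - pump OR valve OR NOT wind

valve: False, pump: False, wind: False, alarm: False, door: True, idle: True, gpu: False

Set valve = False.
  then (NOT gpu OR valve) forces gpu = False.
Set pump = False.
  then (pump OR valve OR NOT wind) forces wind = False.
  then (NOT alarm OR pump OR wind) forces alarm = False.
  then (alarm OR door OR pump) forces door = True.
  then (alarm OR idle OR wind) forces idle = True.
All clauses satisfied.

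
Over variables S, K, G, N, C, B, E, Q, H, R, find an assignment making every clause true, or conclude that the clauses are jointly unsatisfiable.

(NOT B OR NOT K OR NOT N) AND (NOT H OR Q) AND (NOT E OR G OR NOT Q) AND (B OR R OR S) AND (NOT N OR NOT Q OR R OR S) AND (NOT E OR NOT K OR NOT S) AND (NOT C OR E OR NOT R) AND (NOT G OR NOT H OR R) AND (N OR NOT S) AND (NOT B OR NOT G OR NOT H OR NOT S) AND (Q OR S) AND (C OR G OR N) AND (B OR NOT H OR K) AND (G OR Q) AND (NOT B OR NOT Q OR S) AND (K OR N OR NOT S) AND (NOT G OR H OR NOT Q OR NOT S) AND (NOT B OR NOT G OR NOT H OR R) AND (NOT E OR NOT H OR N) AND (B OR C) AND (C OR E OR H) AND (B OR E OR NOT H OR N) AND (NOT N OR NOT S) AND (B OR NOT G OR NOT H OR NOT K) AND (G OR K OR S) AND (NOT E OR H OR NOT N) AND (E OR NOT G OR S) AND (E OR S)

S = False, K = True, G = True, N = False, C = True, B = False, E = True, Q = True, H = False, R = True

Set S = False.
  then (Q OR S) forces Q = True.
  then (NOT B OR NOT Q OR S) forces B = False.
  then (B OR C) forces C = True.
  then (E OR S) forces E = True.
  then (NOT E OR G OR NOT Q) forces G = True.
  then (B OR R OR S) forces R = True.
Set K = True.
  then (B OR NOT G OR NOT H OR NOT K) forces H = False.
  then (NOT E OR H OR NOT N) forces N = False.
All clauses satisfied.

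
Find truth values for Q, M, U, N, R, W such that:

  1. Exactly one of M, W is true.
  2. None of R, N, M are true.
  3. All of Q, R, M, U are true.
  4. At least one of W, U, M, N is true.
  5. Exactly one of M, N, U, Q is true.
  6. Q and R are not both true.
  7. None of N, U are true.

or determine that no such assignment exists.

No satisfying assignment exists.

Case M = True:
  Constraint (2) is violated (M=T) — contradiction.
Case M = False:
  Constraint (3) is violated (M=F) — contradiction.
Both cases fail — unsatisfiable.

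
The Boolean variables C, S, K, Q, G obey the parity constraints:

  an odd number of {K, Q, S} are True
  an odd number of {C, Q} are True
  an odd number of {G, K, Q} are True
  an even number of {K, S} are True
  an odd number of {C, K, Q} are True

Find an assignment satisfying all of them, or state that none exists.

C = False, S = False, K = False, Q = True, G = False

{K, Q, S}: 1 true → odd ✓
{C, Q}: 1 true → odd ✓
{G, K, Q}: 1 true → odd ✓
{K, S}: 0 true → even ✓
{C, K, Q}: 1 true → odd ✓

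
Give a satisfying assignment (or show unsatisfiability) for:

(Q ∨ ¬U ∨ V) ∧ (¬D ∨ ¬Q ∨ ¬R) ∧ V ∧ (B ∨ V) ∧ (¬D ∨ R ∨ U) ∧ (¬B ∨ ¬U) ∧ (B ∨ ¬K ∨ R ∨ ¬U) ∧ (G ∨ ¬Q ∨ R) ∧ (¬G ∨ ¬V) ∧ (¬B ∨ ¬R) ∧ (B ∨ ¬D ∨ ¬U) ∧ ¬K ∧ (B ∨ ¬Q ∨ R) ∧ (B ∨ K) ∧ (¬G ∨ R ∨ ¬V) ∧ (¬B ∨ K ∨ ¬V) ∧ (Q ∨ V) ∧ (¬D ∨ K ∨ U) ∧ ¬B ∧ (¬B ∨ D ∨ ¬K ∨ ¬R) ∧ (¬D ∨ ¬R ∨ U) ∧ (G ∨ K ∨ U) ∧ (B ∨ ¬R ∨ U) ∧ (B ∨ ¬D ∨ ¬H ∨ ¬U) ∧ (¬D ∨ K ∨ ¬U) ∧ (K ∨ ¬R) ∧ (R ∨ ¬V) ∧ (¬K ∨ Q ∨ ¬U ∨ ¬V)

UNSATISFIABLE

Case K = True:
  Clause (¬K) is falsified — contradiction.
Case K = False:
  (V) forces V = True.
  (¬G ∨ ¬V) forces G = False.
  (B ∨ K) forces B = True.
  Clause (¬B ∨ K ∨ ¬V) is falsified — contradiction.
Both cases fail, so the formula is unsatisfiable.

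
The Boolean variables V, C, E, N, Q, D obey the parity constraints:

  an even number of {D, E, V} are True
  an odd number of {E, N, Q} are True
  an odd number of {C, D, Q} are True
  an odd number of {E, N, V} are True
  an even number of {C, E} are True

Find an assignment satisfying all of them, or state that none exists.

Adding constraints 1, 2, 3, 4, 5 mod 2: every variable appears an even number of times on the left, so the left side is 0.
But the right sides sum to 1 (mod 2). 0 ≠ 1 — the system is inconsistent.

No satisfying assignment exists.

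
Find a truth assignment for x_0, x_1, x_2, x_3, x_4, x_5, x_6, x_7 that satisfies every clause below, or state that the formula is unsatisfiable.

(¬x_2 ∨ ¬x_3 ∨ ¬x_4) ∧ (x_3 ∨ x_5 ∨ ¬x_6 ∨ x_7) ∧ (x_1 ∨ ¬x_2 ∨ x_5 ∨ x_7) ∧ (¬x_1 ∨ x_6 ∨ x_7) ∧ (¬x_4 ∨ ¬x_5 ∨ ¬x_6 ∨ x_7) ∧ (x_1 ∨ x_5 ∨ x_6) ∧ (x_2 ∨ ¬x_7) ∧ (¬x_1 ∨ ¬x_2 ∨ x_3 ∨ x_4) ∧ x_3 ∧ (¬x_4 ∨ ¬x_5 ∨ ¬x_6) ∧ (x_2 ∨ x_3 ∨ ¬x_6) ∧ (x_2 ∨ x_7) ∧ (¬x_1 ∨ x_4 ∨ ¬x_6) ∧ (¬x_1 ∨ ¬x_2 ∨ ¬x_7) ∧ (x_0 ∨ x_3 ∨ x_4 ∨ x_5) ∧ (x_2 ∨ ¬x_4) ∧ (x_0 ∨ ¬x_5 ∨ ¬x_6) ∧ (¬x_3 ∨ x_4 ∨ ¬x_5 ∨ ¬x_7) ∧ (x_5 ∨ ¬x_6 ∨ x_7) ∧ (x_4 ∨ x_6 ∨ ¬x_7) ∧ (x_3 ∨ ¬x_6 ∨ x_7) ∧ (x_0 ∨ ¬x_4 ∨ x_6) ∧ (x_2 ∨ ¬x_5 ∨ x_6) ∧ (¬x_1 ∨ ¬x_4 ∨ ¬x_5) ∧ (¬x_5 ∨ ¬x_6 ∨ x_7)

Unit clause (x_3) forces x_3 = True.
Set x_0 = False.
Set x_1 = False.
Try x_2 = False:
  (x_2 ∨ ¬x_7) forces x_7 = False.
  clause (x_2 ∨ x_7) is falsified — backtrack.
So x_2 = True.
  then (¬x_2 ∨ ¬x_3 ∨ ¬x_4) forces x_4 = False.
Set x_5 = False.
  then (x_1 ∨ ¬x_2 ∨ x_5 ∨ x_7) forces x_7 = True.
  then (x_1 ∨ x_5 ∨ x_6) forces x_6 = True.
All clauses satisfied.

x_0: False, x_1: False, x_2: True, x_3: True, x_4: False, x_5: False, x_6: True, x_7: True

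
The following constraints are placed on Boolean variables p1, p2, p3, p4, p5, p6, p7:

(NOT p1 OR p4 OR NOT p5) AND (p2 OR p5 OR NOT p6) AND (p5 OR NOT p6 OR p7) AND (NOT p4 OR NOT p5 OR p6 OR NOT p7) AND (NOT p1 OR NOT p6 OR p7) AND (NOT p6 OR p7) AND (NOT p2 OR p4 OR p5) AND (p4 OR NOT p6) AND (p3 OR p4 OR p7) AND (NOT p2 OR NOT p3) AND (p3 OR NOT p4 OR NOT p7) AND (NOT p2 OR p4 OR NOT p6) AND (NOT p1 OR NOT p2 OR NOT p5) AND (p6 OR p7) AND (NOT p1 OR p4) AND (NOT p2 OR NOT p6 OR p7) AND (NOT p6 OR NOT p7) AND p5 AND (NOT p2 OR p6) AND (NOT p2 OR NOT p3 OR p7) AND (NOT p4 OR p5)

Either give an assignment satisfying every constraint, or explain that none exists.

Unit clause (p5) forces p5 = True.
Set p1 = False.
Try p2 = True:
  (NOT p2 OR NOT p3) forces p3 = False.
  (NOT p2 OR p6) forces p6 = True.
  (NOT p6 OR p7) forces p7 = True.
  clause (NOT p6 OR NOT p7) is falsified — backtrack.
So p2 = False.
Set p3 = True.
Set p4 = False.
  then (p4 OR NOT p6) forces p6 = False.
  then (p6 OR p7) forces p7 = True.
All clauses satisfied.

p1 = False; p2 = False; p3 = True; p4 = False; p5 = True; p6 = False; p7 = True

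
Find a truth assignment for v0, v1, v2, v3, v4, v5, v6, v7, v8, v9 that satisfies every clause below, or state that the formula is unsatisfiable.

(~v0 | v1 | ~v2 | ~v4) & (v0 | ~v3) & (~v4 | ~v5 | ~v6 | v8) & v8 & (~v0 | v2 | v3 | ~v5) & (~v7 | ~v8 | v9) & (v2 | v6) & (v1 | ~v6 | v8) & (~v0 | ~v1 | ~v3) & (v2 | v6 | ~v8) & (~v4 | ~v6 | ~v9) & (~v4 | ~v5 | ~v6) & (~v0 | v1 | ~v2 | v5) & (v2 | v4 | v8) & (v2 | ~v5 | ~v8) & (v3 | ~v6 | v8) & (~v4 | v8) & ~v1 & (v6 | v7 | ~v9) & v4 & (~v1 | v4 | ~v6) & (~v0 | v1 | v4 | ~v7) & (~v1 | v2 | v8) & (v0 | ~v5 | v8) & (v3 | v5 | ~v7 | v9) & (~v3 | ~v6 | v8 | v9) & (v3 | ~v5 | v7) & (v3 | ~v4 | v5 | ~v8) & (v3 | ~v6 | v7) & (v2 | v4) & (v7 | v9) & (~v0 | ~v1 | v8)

Unit clause (v8) forces v8 = True.
Unit clause (~v1) forces v1 = False.
Unit clause (v4) forces v4 = True.
Try v0 = True:
  (~v0 | v1 | ~v2 | ~v4) forces v2 = False.
  (v2 | v6) forces v6 = True.
  (~v4 | ~v6 | ~v9) forces v9 = False.
  (~v7 | ~v8 | v9) forces v7 = False.
  clause (v7 | v9) is falsified — backtrack.
So v0 = False.
  then (v0 | ~v3) forces v3 = False.
  then (v3 | ~v4 | v5 | ~v8) forces v5 = True.
  then (~v4 | ~v5 | ~v6) forces v6 = False.
  then (v2 | ~v5 | ~v8) forces v2 = True.
  then (v3 | ~v5 | v7) forces v7 = True.
  then (~v7 | ~v8 | v9) forces v9 = True.
All clauses satisfied.

v0 = False; v1 = False; v2 = True; v3 = False; v4 = True; v5 = True; v6 = False; v7 = True; v8 = True; v9 = True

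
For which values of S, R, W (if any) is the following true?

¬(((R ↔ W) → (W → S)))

S = False; R = True; W = True

  ¬(((R ↔ W) → (W → S))) = True
    (R ↔ W) → (W → S) = False
      R ↔ W = True
      W → S = False
The formula evaluates to True.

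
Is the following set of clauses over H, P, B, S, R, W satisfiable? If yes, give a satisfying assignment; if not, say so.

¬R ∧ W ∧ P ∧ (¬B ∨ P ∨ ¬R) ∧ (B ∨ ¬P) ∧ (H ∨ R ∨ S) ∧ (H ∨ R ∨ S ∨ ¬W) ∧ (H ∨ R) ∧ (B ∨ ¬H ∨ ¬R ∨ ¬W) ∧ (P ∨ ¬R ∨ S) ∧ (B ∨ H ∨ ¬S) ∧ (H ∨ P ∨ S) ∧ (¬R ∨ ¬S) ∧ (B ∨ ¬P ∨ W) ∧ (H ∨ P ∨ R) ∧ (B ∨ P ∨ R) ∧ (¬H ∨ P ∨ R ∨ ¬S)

H = True; P = True; B = True; S = False; R = False; W = True

Unit clause (¬R) forces R = False.
Unit clause (W) forces W = True.
Unit clause (P) forces P = True.
In (B ∨ ¬P) only B is left, so B = True.
In (H ∨ R) only H is left, so H = True.
Set S = False.
All clauses satisfied.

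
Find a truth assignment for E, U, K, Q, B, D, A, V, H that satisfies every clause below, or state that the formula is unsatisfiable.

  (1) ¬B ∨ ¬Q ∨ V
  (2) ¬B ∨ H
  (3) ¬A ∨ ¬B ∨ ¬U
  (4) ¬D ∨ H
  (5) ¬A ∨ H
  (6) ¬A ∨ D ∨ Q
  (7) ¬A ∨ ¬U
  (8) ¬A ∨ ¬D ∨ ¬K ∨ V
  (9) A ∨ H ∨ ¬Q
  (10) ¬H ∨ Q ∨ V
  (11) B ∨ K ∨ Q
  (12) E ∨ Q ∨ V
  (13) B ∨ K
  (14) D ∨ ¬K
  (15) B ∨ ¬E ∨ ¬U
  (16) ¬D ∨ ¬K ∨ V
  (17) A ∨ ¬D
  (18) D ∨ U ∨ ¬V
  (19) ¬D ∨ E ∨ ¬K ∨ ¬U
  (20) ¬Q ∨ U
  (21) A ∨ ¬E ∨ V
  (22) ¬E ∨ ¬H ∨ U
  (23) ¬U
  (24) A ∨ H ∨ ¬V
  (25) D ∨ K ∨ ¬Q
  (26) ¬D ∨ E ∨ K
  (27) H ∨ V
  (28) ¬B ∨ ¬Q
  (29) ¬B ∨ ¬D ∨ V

Unit clause (¬U) forces U = False.
In (¬Q ∨ U) only ¬Q is left, so Q = False.
Set E = False.
  then (E ∨ Q ∨ V) forces V = True.
  then (D ∨ U ∨ ¬V) forces D = True.
  then (¬D ∨ E ∨ K) forces K = True.
  then (¬D ∨ H) forces H = True.
  then (A ∨ ¬D) forces A = True.
Set B = False.
All clauses satisfied.

E = False; U = False; K = True; Q = False; B = False; D = True; A = True; V = True; H = True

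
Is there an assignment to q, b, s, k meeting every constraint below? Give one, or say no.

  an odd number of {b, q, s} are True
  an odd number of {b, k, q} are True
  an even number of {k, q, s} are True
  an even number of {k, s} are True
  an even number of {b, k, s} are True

q = False, b = False, s = True, k = True

{b, q, s}: 1 true → odd ✓
{b, k, q}: 1 true → odd ✓
{k, q, s}: 2 true → even ✓
{k, s}: 2 true → even ✓
{b, k, s}: 2 true → even ✓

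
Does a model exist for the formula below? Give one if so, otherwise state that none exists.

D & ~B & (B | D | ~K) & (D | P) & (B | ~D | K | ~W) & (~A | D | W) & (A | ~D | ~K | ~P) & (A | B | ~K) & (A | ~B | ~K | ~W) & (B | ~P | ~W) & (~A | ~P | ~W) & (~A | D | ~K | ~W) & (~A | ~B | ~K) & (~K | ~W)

Unit clause (D) forces D = True.
Unit clause (~B) forces B = False.
Try W = True:
  (B | ~D | K | ~W) forces K = True.
  clause (~K | ~W) is falsified — backtrack.
So W = False.
Set A = True.
Set K = True.
Set P = False.
All clauses satisfied.

B: False; W: False; A: True; K: True; D: True; P: False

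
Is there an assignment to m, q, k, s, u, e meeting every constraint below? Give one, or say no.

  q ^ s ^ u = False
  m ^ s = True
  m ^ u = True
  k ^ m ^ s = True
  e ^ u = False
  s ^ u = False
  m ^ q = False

m: False, q: False, k: False, s: True, u: True, e: True

q ^ s ^ u = F ^ T ^ T = False ✓
m ^ s = F ^ T = True ✓
m ^ u = F ^ T = True ✓
k ^ m ^ s = F ^ F ^ T = True ✓
e ^ u = T ^ T = False ✓
s ^ u = T ^ T = False ✓
m ^ q = F ^ F = False ✓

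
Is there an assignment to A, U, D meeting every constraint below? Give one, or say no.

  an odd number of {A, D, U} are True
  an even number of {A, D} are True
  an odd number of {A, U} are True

A=F, U=T, D=F

{A, D, U}: 1 true → odd ✓
{A, D}: 0 true → even ✓
{A, U}: 1 true → odd ✓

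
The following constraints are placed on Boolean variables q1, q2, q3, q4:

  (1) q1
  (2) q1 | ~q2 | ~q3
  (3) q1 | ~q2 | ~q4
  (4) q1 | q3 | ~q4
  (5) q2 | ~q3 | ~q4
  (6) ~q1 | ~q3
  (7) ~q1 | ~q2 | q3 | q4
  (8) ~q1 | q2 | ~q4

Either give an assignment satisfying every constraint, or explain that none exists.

q1: True, q2: True, q3: False, q4: True

Unit clause (q1) forces q1 = True.
In (~q1 | ~q3) only ~q3 is left, so q3 = False.
Set q2 = True.
  then (~q1 | ~q2 | q3 | q4) forces q4 = True.
Check each clause:
  (q1): q1 holds.
  (q1 | ~q2 | ~q3): q1 holds.
  (q1 | ~q2 | ~q4): q1 holds.
  (q1 | q3 | ~q4): q1 holds.
  (q2 | ~q3 | ~q4): q2 holds.
  (~q1 | ~q3): ~q3 holds.
  (~q1 | ~q2 | q3 | q4): q4 holds.
  (~q1 | q2 | ~q4): q2 holds.
All clauses satisfied.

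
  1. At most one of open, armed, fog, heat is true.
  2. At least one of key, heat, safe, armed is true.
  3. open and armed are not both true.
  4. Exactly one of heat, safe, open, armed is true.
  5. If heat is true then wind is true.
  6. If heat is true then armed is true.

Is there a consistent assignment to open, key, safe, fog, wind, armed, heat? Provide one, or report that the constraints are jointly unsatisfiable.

open=T, key=T, safe=F, fog=F, wind=F, armed=F, heat=F

  (1) {open, armed, fog, heat}: 1 true — at most one ✓
  (2) {key, heat, safe, armed}: 1 true — at least one ✓
  (3) open=T, armed=F — not both ✓
  (4) {heat, safe, open, armed}: 1 true — exactly one ✓
  (5) heat=F ⇒ wind: vacuous ✓
  (6) heat=F ⇒ armed: vacuous ✓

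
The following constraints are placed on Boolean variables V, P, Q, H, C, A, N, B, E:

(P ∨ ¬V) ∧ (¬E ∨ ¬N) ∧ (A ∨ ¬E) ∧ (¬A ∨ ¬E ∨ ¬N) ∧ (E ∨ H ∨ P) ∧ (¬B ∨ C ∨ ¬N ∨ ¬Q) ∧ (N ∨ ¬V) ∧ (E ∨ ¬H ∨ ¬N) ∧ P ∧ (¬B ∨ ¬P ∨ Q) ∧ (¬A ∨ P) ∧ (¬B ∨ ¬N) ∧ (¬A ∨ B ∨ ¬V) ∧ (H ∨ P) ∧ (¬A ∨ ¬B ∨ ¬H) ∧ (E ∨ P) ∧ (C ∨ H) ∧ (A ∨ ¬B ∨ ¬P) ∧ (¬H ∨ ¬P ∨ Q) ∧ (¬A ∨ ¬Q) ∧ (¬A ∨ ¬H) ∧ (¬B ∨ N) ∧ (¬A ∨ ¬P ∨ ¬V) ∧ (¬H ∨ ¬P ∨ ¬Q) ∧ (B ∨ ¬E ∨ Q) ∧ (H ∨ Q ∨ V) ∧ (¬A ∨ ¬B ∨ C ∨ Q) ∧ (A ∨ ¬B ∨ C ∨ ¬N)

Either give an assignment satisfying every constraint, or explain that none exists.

Unit clause (P) forces P = True.
Set V = False.
Try Q = False:
  (¬B ∨ ¬P ∨ Q) forces B = False.
  (¬H ∨ ¬P ∨ Q) forces H = False.
  clause (H ∨ Q ∨ V) is falsified — backtrack.
So Q = True.
  then (¬A ∨ ¬Q) forces A = False.
  then (¬H ∨ ¬P ∨ ¬Q) forces H = False.
  then (A ∨ ¬E) forces E = False.
  then (C ∨ H) forces C = True.
  then (A ∨ ¬B ∨ ¬P) forces B = False.
Set N = False.
All clauses satisfied.

V = False, P = True, Q = True, H = False, C = True, A = False, N = False, B = False, E = False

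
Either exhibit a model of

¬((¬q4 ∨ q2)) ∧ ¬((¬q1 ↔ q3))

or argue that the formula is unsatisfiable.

q1: True; q2: False; q3: True; q4: True

  ¬((¬q4 ∨ q2)) = True
    ¬q4 ∨ q2 = False
      ¬q4 = False
  ¬((¬q1 ↔ q3)) = True
    ¬q1 ↔ q3 = False
      ¬q1 = False
Both conjuncts True, so the formula holds.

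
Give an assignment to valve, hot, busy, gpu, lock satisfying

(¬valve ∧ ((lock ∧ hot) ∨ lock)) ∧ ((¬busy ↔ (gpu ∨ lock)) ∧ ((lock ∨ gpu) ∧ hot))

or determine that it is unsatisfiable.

valve=F; hot=T; busy=F; gpu=F; lock=T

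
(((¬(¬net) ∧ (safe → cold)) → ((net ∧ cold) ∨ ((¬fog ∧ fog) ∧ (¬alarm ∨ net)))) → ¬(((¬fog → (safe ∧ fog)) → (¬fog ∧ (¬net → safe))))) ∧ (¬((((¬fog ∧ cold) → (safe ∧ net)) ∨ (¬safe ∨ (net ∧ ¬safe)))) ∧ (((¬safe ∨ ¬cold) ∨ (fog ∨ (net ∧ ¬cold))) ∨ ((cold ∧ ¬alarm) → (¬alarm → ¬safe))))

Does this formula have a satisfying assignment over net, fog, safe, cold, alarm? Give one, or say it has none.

The formula is unsatisfiable.

Case fog = True: the conjunct ¬((((¬fog ∧ cold) → (safe ∧ net)) ∨ (¬safe ∨ (net ∧ ¬safe)))) becomes ¬((True ∨ (¬safe ∨ (net ∧ ¬safe)))) = False.
Case fog = False: the formula simplifies to ¬(((¬(¬net) ∧ (safe → cold)) → (net ∧ cold))) ∧ (¬(((cold → (safe ∧ net)) ∨ (¬safe ∨ (net ∧ ¬safe)))) ∧ (((¬safe ∨ ¬cold) ∨ (net ∧ ¬cold)) ∨ ((cold ∧ ¬alarm) → (¬alarm → ¬safe)))).
  safe = True: simplifies to ¬(((¬(¬net) ∧ cold) → (net ∧ cold))) ∧ (¬((cold → net)) ∧ ((¬cold ∨ (net ∧ ¬cold)) ∨ ((cold ∧ ¬alarm) → alarm))).
    net = True: the conjunct ¬((cold → net)) becomes ¬((cold → True)) = False.
    net = False: the conjunct ¬(((¬(¬net) ∧ cold) → (net ∧ cold))) becomes ¬((False → False)) = False.
  safe = False: the conjunct ¬(((cold → (safe ∧ net)) ∨ (¬safe ∨ (net ∧ ¬safe)))) becomes ¬((¬cold ∨ True)) = False.
Both cases fail — unsatisfiable.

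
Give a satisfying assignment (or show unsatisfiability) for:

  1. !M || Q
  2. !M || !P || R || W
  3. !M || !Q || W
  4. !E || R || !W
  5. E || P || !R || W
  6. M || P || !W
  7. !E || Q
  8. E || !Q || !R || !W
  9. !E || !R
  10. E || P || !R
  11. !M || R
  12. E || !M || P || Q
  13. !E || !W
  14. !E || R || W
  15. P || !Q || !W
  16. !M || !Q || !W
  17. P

Unit clause (P) forces P = True.
Try E = True:
  (!E || Q) forces Q = True.
  (!E || !R) forces R = False.
  (!E || R || !W) forces W = False.
  clause (!E || R || W) is falsified — backtrack.
So E = False.
Set R = True.
Set Q = False.
  then (!M || Q) forces M = False.
Set W = False.
All clauses satisfied.

E = False, R = True, Q = False, M = False, P = True, W = False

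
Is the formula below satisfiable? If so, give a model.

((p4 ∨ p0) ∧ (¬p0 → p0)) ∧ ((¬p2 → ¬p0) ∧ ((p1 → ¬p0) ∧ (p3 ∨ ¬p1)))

p0 = True, p1 = False, p2 = True, p3 = False, p4 = False

  (p4 ∨ p0) ∧ (¬p0 → p0) = True
    p4 ∨ p0 = True
    ¬p0 → p0 = True
      ¬p0 = False
  (¬p2 → ¬p0) ∧ ((p1 → ¬p0) ∧ (p3 ∨ ¬p1)) = True
    ¬p2 → ¬p0 = True
      ¬p2 = False
      ¬p0 = False
    (p1 → ¬p0) ∧ (p3 ∨ ¬p1) = True
      p1 → ¬p0 = True
        ¬p0 = False
      p3 ∨ ¬p1 = True
        ¬p1 = True
Both conjuncts True, so the formula holds.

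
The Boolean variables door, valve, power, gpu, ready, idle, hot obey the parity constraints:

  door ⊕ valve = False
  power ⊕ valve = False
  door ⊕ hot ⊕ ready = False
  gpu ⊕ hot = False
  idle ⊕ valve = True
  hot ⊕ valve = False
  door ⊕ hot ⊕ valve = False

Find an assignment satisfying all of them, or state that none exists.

door: False, valve: False, power: False, gpu: False, ready: False, idle: True, hot: False

door ⊕ valve = F ⊕ F = False ✓
power ⊕ valve = F ⊕ F = False ✓
door ⊕ hot ⊕ ready = F ⊕ F ⊕ F = False ✓
gpu ⊕ hot = F ⊕ F = False ✓
idle ⊕ valve = T ⊕ F = True ✓
hot ⊕ valve = F ⊕ F = False ✓
door ⊕ hot ⊕ valve = F ⊕ F ⊕ F = False ✓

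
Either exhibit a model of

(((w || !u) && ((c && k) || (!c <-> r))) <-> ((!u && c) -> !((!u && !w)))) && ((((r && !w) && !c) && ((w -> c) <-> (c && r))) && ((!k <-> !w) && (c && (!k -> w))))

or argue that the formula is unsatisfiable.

Case c = True: the conjunct !c is False.
Case c = False: the conjunct c is False.
Both cases fail — unsatisfiable.

The formula is unsatisfiable.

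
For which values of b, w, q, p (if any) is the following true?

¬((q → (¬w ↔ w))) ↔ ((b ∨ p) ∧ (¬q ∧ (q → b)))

b = False, w = True, q = False, p = False

  ¬((q → (¬w ↔ w))) ↔ ((b ∨ p) ∧ (¬q ∧ (q → b))) = True
    ¬((q → (¬w ↔ w))) = False
      q → (¬w ↔ w) = True
        ¬w ↔ w = False
          ¬w = False
    (b ∨ p) ∧ (¬q ∧ (q → b)) = False
      b ∨ p = False
      ¬q ∧ (q → b) = True
        ¬q = True
        q → b = True
The formula evaluates to True.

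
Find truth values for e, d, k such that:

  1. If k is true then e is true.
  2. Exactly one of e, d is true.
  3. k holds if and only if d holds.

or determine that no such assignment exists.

e = True, d = False, k = False

  (1) k=F ⇒ e: vacuous ✓
  (2) {e, d}: 1 true — exactly one ✓
  (3) k=F, d=F — same ✓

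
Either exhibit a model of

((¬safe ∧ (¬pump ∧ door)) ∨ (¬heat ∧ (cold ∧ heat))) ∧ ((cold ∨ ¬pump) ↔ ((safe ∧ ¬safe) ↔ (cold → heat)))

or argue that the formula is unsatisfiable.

safe = False; pump = False; cold = True; door = True; heat = False

  (¬safe ∧ (¬pump ∧ door)) ∨ (¬heat ∧ (cold ∧ heat)) = True
    ¬safe ∧ (¬pump ∧ door) = True
      ¬safe = True
      ¬pump ∧ door = True
        ¬pump = True
    ¬heat ∧ (cold ∧ heat) = False
      ¬heat = True
      cold ∧ heat = False
  (cold ∨ ¬pump) ↔ ((safe ∧ ¬safe) ↔ (cold → heat)) = True
    cold ∨ ¬pump = True
      ¬pump = True
    (safe ∧ ¬safe) ↔ (cold → heat) = True
      safe ∧ ¬safe = False
        ¬safe = True
      cold → heat = False
Both conjuncts True, so the formula holds.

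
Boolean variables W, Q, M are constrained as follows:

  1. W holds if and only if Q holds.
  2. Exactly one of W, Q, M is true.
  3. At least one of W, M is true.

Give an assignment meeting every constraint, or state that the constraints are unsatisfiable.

W=F, Q=F, M=T

  (1) W=F, Q=F — same ✓
  (2) {W, Q, M}: 1 true — exactly one ✓
  (3) {W, M}: 1 true — at least one ✓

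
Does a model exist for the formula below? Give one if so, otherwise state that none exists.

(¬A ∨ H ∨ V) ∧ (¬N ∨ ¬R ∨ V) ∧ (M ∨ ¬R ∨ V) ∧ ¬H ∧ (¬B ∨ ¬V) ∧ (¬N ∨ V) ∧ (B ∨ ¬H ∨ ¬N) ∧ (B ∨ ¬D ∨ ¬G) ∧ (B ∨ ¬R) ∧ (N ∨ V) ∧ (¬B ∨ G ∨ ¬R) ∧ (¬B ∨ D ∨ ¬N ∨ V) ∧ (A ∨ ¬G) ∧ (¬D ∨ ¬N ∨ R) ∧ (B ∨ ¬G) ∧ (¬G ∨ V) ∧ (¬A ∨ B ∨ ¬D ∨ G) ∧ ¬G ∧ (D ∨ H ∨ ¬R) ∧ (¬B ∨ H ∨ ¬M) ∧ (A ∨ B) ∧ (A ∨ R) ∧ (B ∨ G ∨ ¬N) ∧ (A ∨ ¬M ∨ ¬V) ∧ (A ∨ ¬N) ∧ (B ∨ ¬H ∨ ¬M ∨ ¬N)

Unit clause (¬H) forces H = False.
Unit clause (¬G) forces G = False.
Set R = False.
  then (A ∨ R) forces A = True.
  then (¬A ∨ H ∨ V) forces V = True.
  then (¬B ∨ ¬V) forces B = False.
  then (¬A ∨ B ∨ ¬D ∨ G) forces D = False.
  then (B ∨ G ∨ ¬N) forces N = False.
Set M = False.
All clauses satisfied.

R = False, N = False, V = True, M = False, G = False, H = False, A = True, D = False, B = False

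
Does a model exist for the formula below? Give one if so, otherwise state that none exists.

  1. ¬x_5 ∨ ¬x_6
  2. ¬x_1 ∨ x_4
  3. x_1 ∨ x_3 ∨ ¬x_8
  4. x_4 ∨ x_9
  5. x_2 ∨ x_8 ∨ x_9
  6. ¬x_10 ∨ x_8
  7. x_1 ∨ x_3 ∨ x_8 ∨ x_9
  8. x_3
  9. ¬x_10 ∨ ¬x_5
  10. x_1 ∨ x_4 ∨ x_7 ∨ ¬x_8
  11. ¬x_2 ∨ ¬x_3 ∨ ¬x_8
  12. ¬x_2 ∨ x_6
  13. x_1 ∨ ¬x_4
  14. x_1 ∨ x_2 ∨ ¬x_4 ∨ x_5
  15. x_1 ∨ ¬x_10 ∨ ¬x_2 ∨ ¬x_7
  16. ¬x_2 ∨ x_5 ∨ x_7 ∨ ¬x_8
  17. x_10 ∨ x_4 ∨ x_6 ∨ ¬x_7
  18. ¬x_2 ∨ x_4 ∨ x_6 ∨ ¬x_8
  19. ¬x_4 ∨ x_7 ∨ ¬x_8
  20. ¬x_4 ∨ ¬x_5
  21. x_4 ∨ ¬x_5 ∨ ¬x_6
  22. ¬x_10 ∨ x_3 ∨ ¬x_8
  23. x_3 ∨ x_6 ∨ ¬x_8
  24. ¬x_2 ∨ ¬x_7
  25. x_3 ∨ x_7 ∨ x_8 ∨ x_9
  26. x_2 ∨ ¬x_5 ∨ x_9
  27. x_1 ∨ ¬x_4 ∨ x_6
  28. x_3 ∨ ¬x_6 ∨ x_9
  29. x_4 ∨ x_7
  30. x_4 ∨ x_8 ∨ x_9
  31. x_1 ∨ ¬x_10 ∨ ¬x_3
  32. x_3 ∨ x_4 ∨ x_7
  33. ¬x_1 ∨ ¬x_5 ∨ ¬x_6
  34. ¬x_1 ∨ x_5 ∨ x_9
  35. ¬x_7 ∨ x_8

Unit clause (x_3) forces x_3 = True.
Set x_1 = True.
  then (¬x_1 ∨ x_4) forces x_4 = True.
  then (¬x_4 ∨ ¬x_5) forces x_5 = False.
  then (¬x_1 ∨ x_5 ∨ x_9) forces x_9 = True.
Set x_2 = True.
  then (¬x_2 ∨ ¬x_3 ∨ ¬x_8) forces x_8 = False.
  then (¬x_2 ∨ x_6) forces x_6 = True.
  then (¬x_2 ∨ ¬x_7) forces x_7 = False.
  then (¬x_10 ∨ x_8) forces x_10 = False.
All clauses satisfied.

x_1 = True; x_2 = True; x_3 = True; x_4 = True; x_5 = False; x_6 = True; x_7 = False; x_8 = False; x_9 = True; x_10 = False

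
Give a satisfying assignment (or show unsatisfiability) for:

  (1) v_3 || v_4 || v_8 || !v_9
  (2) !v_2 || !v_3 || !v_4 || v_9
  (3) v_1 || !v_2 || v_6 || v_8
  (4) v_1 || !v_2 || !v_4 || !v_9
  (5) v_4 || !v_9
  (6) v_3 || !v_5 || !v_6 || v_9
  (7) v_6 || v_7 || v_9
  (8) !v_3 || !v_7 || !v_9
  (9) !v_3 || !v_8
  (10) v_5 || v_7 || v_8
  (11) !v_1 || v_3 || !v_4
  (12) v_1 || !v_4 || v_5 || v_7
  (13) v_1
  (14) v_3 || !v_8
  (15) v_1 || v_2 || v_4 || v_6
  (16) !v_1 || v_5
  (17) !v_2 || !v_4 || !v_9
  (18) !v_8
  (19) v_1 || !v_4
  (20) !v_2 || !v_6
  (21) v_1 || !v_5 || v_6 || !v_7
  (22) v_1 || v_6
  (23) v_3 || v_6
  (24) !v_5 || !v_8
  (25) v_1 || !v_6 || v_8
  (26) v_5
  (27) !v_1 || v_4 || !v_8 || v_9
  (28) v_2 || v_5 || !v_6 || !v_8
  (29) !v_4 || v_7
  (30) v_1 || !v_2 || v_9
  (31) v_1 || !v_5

Unit clause (v_1) forces v_1 = True.
In (!v_1 || v_5) only v_5 is left, so v_5 = True.
Unit clause (!v_8) forces v_8 = False.
Set v_2 = False.
Set v_3 = True.
Set v_4 = False.
  then (v_4 || !v_9) forces v_9 = False.
Set v_6 = True.
Set v_7 = False.
All clauses satisfied.

v_1=T; v_2=F; v_3=T; v_4=F; v_5=T; v_6=T; v_7=F; v_8=F; v_9=F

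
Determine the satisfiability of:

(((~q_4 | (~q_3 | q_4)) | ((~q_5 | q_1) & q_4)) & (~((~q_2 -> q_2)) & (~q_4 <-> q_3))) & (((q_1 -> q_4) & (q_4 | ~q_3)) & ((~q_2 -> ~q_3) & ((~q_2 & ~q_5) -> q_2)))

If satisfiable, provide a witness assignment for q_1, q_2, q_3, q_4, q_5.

q_1: False; q_2: False; q_3: False; q_4: True; q_5: True

  ((~q_4 | (~q_3 | q_4)) | ((~q_5 | q_1) & q_4)) & (~((~q_2 -> q_2)) & (~q_4 <-> q_3)) = True
    (~q_4 | (~q_3 | q_4)) | ((~q_5 | q_1) & q_4) = True
      ~q_4 | (~q_3 | q_4) = True
        ~q_4 = False
        ~q_3 | q_4 = True
          ~q_3 = True
      (~q_5 | q_1) & q_4 = False
        ~q_5 | q_1 = False
          ~q_5 = False
    ~((~q_2 -> q_2)) & (~q_4 <-> q_3) = True
      ~((~q_2 -> q_2)) = True
        ~q_2 -> q_2 = False
          ~q_2 = True
      ~q_4 <-> q_3 = True
        ~q_4 = False
  ((q_1 -> q_4) & (q_4 | ~q_3)) & ((~q_2 -> ~q_3) & ((~q_2 & ~q_5) -> q_2)) = True
    (q_1 -> q_4) & (q_4 | ~q_3) = True
      q_1 -> q_4 = True
      q_4 | ~q_3 = True
        ~q_3 = True
    (~q_2 -> ~q_3) & ((~q_2 & ~q_5) -> q_2) = True
      ~q_2 -> ~q_3 = True
        ~q_2 = True
        ~q_3 = True
      (~q_2 & ~q_5) -> q_2 = True
        ~q_2 & ~q_5 = False
          ~q_2 = True
          ~q_5 = False
Both conjuncts True, so the formula holds.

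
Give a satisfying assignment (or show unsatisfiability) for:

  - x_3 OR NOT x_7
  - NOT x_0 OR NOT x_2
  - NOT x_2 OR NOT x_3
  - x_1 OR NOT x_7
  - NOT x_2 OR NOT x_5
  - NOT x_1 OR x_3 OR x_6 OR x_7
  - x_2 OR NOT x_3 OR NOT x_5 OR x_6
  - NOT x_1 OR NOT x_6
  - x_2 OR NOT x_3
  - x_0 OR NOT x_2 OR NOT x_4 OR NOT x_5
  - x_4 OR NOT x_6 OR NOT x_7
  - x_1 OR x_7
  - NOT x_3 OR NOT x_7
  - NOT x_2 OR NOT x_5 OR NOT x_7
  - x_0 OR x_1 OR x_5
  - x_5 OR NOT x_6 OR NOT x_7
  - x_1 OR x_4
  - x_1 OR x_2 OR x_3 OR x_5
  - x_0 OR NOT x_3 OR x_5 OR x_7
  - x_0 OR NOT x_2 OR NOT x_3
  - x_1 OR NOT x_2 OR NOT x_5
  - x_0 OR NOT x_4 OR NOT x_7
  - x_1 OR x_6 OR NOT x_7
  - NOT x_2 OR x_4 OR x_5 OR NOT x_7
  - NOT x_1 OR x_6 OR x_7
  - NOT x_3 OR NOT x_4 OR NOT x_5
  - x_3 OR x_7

Case x_3 = True:
  (NOT x_2 OR NOT x_3) forces x_2 = False.
  Clause (x_2 OR NOT x_3) is falsified — contradiction.
Case x_3 = False:
  (x_3 OR NOT x_7) forces x_7 = False.
  Clause (x_3 OR x_7) is falsified — contradiction.
Both cases fail, so the formula is unsatisfiable.

The formula is unsatisfiable.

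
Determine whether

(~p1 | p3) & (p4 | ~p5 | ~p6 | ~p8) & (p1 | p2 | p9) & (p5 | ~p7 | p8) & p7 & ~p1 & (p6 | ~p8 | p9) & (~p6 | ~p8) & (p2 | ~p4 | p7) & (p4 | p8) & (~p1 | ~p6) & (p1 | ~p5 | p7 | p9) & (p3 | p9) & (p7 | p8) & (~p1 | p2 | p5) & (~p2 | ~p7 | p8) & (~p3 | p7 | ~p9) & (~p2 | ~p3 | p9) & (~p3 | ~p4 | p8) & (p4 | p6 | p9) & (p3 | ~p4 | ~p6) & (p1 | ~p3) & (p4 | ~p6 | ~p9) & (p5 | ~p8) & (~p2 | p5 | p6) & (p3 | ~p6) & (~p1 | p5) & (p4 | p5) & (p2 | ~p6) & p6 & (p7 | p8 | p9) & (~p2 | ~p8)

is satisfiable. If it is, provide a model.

Case p1 = True:
  Clause (~p1) is falsified — contradiction.
Case p1 = False:
  (p7) forces p7 = True.
  (p1 | ~p3) forces p3 = False.
  (p3 | p9) forces p9 = True.
  (p3 | ~p6) forces p6 = False.
  Clause (p6) is falsified — contradiction.
Both cases fail, so the formula is unsatisfiable.

Unsatisfiable — no assignment works.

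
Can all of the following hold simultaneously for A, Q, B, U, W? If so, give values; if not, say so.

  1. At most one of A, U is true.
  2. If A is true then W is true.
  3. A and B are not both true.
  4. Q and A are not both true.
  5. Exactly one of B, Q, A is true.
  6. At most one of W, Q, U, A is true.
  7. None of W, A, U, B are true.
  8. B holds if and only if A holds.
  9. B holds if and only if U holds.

A = False, Q = True, B = False, U = False, W = False

  (1) {A, U}: 0 true — at most one ✓
  (2) A=F ⇒ W: vacuous ✓
  (3) A=F, B=F — not both ✓
  (4) Q=T, A=F — not both ✓
  (5) {B, Q, A}: 1 true — exactly one ✓
  (6) {W, Q, U, A}: 1 true — at most one ✓
  (7) {W, A, U, B}: 0 true — none ✓
  (8) B=F, A=F — same ✓
  (9) B=F, U=F — same ✓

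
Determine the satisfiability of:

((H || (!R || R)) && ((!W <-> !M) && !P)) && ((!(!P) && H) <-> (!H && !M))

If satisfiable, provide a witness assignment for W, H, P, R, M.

W = True; H = False; P = False; R = False; M = True

  (H || (!R || R)) && ((!W <-> !M) && !P) = True
    H || (!R || R) = True
      !R || R = True
        !R = True
    (!W <-> !M) && !P = True
      !W <-> !M = True
        !W = False
        !M = False
      !P = True
  (!(!P) && H) <-> (!H && !M) = True
    !(!P) && H = False
      !(!P) = False
        !P = True
    !H && !M = False
      !H = True
      !M = False
Both conjuncts True, so the formula holds.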